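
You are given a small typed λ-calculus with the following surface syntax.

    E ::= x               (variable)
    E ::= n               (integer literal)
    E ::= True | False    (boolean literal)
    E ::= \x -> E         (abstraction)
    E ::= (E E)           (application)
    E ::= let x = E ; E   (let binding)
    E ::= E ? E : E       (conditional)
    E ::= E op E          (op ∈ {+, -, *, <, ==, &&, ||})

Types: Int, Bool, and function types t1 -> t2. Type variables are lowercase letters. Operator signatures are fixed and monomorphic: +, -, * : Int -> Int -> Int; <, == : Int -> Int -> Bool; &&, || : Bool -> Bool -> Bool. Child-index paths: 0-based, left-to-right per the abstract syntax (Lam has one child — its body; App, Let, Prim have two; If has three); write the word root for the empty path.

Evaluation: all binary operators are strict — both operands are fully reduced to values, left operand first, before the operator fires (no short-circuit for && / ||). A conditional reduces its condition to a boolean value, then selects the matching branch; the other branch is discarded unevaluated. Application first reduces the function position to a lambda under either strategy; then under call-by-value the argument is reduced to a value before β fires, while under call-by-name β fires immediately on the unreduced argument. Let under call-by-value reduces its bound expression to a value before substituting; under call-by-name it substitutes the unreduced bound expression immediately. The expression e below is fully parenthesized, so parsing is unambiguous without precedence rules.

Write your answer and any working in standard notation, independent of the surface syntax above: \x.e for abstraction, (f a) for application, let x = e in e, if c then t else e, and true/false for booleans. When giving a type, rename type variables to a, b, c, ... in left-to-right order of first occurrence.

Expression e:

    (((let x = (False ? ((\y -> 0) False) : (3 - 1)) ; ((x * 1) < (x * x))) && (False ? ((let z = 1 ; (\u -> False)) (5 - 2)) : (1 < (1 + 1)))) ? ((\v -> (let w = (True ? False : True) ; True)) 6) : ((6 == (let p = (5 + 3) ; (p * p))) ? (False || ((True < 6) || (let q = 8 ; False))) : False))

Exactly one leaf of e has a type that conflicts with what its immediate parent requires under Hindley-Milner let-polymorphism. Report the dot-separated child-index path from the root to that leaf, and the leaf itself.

Working:
  unify Bool ~ Bool
\y._ : a -> Int
  unify a -> Int ~ Bool -> b
  unify a ~ Bool
  unify Int ~ b
_ _ : Int
  unify Int ~ Int
  unify Int ~ Int
  unify Int ~ Int
let x : Int
x : Int
  unify Int ~ Int
  unify Int ~ Int
  unify Int ~ Int
x : Int
  unify Int ~ Int
x : Int
  unify Int ~ Int
  unify Int ~ Int
  unify Bool ~ Bool
  unify Bool ~ Bool
let z : Int
\u._ : c -> Bool
  unify Int ~ Int
  unify Int ~ Int
  unify c -> Bool ~ Int -> d
  unify c ~ Int
  unify Bool ~ d
_ _ : Bool
  unify Int ~ Int
  unify Int ~ Int
  unify Int ~ Int
  unify Int ~ Int
  unify Bool ~ Bool
  unify Bool ~ Bool
  unify Bool ~ Bool
  unify Bool ~ Bool
  unify Bool ~ Bool
let w : Bool
\v._ : e -> Bool
  unify e -> Bool ~ Int -> f
  unify e ~ Int
  unify Bool ~ f
_ _ : Bool
  unify Int ~ Int
  unify Int ~ Int
  unify Int ~ Int
let p : Int
p : Int
  unify Int ~ Int
p : Int
  unify Int ~ Int
  unify Int ~ Int
  unify Bool ~ Bool
  unify Bool ~ Bool
  unify Bool ~ Int
  FAIL: mismatch Bool ~ Int

Answer: 2.1.1.0.0 : true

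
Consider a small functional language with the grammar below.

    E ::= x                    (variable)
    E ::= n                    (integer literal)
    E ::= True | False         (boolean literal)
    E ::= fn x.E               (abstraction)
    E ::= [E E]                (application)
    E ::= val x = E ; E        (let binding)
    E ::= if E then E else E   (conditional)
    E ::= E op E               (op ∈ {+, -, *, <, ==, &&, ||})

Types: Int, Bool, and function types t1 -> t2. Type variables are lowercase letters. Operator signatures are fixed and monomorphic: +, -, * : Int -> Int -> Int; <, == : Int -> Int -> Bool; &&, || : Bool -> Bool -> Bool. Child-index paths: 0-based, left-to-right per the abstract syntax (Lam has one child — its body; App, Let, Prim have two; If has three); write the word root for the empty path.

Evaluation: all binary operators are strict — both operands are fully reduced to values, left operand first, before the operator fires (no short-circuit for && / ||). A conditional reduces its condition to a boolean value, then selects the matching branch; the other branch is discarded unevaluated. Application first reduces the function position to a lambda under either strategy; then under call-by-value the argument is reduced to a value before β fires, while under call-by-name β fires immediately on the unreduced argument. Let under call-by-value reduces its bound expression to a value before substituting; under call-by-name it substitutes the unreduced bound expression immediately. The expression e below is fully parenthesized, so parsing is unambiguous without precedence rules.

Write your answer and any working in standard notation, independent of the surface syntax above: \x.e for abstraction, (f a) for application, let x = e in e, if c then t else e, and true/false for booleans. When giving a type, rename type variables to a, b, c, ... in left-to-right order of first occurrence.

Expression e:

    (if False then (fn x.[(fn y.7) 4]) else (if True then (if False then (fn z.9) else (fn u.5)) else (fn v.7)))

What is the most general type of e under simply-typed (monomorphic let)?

Working:
  unify Bool ~ Bool
\y._ : b -> Int
  unify b -> Int ~ Int -> c
  unify b ~ Int
  unify Int ~ c
_ _ : Int
\x._ : a -> Int
  unify Bool ~ Bool
  unify Bool ~ Bool
\z._ : d -> Int
\u._ : e -> Int
  unify d -> Int ~ e -> Int
  unify d ~ e
  unify Int ~ Int
\v._ : f -> Int
  unify e -> Int ~ f -> Int
  unify e ~ f
  unify Int ~ Int
  unify a -> Int ~ f -> Int
  unify a ~ f
  unify Int ~ Int

Answer: a -> Int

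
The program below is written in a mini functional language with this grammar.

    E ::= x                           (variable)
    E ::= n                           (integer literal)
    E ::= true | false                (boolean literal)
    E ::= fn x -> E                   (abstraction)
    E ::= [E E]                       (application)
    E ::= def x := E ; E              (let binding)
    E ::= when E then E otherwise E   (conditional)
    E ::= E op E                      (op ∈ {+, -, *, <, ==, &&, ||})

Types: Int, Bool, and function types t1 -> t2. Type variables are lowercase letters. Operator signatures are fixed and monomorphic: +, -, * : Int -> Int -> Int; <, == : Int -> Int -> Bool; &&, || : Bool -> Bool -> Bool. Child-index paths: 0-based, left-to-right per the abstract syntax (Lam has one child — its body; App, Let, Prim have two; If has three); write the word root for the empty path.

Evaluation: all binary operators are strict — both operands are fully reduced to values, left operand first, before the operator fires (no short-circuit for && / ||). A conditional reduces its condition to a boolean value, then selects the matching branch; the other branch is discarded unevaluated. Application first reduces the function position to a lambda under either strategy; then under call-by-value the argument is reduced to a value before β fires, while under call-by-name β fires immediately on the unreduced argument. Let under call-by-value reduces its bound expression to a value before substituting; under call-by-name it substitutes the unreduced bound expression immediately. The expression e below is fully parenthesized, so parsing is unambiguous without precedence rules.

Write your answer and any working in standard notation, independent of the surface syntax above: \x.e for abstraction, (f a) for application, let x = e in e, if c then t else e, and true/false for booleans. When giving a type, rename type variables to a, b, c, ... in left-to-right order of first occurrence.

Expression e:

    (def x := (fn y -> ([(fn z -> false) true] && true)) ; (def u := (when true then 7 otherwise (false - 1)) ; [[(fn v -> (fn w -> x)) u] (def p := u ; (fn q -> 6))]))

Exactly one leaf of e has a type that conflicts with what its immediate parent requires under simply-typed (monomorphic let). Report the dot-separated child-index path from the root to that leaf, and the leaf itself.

Working:
\z._ : b -> Bool
  unify b -> Bool ~ Bool -> c
  unify b ~ Bool
  unify Bool ~ c
_ _ : Bool
  unify Bool ~ Bool
  unify Bool ~ Bool
\y._ : a -> Bool
let x : a -> Bool
  unify Bool ~ Bool
  unify Bool ~ Int
  FAIL: mismatch Bool ~ Int

Answer: 1.0.2.0 : false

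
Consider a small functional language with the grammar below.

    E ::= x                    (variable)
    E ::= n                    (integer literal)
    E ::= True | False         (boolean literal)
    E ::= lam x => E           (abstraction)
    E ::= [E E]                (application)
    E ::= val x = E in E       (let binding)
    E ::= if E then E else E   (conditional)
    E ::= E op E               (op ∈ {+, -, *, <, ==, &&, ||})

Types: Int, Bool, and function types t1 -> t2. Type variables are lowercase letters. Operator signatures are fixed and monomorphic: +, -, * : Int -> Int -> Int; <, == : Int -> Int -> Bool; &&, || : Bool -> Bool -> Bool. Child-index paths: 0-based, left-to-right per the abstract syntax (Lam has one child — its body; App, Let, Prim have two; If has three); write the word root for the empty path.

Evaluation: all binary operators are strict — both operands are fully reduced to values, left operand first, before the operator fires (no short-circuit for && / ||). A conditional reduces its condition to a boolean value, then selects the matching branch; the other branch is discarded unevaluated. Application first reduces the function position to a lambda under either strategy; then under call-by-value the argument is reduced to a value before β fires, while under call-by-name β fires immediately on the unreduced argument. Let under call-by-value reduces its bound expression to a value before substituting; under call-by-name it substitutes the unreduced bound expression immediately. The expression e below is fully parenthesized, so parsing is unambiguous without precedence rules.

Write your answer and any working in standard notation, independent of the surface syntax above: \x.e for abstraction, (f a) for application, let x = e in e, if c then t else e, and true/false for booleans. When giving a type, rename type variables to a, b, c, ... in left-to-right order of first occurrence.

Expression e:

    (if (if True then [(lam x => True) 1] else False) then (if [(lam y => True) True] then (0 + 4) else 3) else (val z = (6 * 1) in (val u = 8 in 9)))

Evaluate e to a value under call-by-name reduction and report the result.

Working:
step 0: (if (if true then ((\x.true) 1) else false) then (if ((\y.true) true) then (0 + 4) else 3) else (let z = (6 * 1) in (let u = 8 in 9)))
step 1: [if@0] (if ((\x.true) 1) then (if ((\y.true) true) then (0 + 4) else 3) else (let z = (6 * 1) in (let u = 8 in 9)))
step 2: [beta@0] (if true then (if ((\y.true) true) then (0 + 4) else 3) else (let z = (6 * 1) in (let u = 8 in 9)))
step 3: [if@root] (if ((\y.true) true) then (0 + 4) else 3)
step 4: [beta@0] (if true then (0 + 4) else 3)
step 5: [if@root] (0 + 4)
step 6: [delta@root] 4

Answer: 4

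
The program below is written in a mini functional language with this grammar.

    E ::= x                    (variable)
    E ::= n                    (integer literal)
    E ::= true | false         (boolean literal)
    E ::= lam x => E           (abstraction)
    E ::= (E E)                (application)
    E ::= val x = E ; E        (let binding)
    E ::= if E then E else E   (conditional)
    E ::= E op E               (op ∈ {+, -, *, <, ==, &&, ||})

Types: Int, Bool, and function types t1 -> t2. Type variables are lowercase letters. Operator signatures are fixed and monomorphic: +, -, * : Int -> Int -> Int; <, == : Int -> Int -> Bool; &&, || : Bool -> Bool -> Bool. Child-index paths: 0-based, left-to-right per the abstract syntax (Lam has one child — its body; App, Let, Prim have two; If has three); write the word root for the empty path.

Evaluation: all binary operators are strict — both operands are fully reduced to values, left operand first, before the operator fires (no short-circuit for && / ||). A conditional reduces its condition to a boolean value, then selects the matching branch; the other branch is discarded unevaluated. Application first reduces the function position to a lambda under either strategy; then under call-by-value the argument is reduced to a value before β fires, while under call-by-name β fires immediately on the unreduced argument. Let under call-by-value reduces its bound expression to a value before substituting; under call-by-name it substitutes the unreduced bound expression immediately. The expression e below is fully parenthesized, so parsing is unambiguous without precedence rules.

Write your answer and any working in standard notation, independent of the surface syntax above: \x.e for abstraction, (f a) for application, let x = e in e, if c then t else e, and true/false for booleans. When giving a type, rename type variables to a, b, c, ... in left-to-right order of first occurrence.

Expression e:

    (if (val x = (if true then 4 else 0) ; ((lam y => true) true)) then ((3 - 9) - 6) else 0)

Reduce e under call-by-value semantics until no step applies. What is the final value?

Answer: -12

Trace:
step 0: (if (let x = (if true then 4 else 0) in ((\y.true) true)) then ((3 - 9) - 6) else 0)
step 1: [if@0.0] (if (let x = 4 in ((\y.true) true)) then ((3 - 9) - 6) else 0)
step 2: [let@0] (if ((\y.true) true) then ((3 - 9) - 6) else 0)
step 3: [beta@0] (if true then ((3 - 9) - 6) else 0)
step 4: [if@root] ((3 - 9) - 6)
step 5: [delta@0] (-6 - 6)
step 6: [delta@root] -12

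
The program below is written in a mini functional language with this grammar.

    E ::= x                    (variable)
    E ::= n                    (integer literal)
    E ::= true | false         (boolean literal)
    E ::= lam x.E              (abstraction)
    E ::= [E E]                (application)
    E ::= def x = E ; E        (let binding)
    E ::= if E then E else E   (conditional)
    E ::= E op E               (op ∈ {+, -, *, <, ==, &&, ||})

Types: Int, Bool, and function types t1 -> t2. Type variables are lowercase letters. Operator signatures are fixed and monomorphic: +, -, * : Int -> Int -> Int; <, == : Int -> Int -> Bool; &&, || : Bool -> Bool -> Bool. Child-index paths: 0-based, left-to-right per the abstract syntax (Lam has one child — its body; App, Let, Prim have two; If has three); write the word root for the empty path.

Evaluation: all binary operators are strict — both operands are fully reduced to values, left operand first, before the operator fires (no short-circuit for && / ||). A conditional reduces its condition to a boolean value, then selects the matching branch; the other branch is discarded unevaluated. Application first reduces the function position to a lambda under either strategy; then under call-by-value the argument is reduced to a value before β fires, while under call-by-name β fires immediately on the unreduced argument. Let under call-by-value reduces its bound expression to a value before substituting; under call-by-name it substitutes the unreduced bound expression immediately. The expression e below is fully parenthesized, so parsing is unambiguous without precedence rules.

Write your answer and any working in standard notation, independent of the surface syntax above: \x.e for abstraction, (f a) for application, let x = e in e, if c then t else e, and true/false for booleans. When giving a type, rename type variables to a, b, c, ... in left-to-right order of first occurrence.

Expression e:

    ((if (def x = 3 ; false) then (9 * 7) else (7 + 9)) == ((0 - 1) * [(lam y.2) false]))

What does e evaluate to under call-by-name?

Trace:
step 0: ((if (let x = 3 in false) then (9 * 7) else (7 + 9)) == ((0 - 1) * ((\y.2) false)))
step 1: [let@0.0] ((if false then (9 * 7) else (7 + 9)) == ((0 - 1) * ((\y.2) false)))
step 2: [if@0] ((7 + 9) == ((0 - 1) * ((\y.2) false)))
step 3: [delta@0] (16 == ((0 - 1) * ((\y.2) false)))
step 4: [delta@1.0] (16 == (-1 * ((\y.2) false)))
step 5: [beta@1.1] (16 == (-1 * 2))
step 6: [delta@1] (16 == -2)
step 7: [delta@root] false

Answer: false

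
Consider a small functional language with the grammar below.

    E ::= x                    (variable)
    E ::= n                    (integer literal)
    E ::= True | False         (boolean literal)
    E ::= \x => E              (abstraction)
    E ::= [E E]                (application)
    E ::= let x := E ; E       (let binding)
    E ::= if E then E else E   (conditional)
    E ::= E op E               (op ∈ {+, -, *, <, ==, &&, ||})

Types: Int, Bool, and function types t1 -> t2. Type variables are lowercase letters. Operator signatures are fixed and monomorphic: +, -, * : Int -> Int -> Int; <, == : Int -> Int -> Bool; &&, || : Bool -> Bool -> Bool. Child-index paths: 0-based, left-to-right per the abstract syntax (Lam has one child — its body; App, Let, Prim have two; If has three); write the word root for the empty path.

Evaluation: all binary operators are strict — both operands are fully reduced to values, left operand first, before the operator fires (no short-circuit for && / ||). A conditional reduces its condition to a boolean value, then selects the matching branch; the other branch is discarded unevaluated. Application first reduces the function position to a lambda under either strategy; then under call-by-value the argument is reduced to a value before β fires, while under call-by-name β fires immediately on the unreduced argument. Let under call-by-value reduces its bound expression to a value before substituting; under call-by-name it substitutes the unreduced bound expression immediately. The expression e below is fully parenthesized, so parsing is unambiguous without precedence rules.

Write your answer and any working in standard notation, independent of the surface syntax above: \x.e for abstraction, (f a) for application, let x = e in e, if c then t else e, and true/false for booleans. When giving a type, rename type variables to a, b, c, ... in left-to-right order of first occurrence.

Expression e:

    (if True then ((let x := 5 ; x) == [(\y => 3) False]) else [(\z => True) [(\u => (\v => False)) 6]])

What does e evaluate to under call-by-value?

Working:
step 0: (if true then ((let x = 5 in x) == ((\y.3) false)) else ((\z.true) ((\u.(\v.false)) 6)))
step 1: [if@root] ((let x = 5 in x) == ((\y.3) false))
step 2: [let@0] (5 == ((\y.3) false))
step 3: [beta@1] (5 == 3)
step 4: [delta@root] false

Answer: false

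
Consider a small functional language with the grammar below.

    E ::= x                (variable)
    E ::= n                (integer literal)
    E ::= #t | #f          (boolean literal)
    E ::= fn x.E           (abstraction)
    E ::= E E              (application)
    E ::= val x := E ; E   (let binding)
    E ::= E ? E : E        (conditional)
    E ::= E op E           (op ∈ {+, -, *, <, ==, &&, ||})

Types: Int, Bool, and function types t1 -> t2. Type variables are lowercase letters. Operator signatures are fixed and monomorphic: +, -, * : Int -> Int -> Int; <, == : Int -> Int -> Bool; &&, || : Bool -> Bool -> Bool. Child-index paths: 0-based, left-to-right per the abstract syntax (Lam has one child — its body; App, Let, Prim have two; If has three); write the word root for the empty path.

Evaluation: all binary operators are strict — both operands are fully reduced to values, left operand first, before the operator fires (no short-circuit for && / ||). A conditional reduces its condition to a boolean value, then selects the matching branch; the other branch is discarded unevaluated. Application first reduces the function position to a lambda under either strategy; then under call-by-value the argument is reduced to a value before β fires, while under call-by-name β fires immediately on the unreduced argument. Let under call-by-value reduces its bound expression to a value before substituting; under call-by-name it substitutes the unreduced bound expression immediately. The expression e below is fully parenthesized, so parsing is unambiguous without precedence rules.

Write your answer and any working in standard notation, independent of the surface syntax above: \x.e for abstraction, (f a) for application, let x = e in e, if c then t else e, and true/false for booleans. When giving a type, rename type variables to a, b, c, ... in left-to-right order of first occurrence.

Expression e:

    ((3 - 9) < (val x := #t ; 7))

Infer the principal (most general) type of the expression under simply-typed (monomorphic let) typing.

Answer: Bool

Working:
  unify Int ~ Int
  unify Int ~ Int
  unify Int ~ Int
let x : Bool
  unify Int ~ Int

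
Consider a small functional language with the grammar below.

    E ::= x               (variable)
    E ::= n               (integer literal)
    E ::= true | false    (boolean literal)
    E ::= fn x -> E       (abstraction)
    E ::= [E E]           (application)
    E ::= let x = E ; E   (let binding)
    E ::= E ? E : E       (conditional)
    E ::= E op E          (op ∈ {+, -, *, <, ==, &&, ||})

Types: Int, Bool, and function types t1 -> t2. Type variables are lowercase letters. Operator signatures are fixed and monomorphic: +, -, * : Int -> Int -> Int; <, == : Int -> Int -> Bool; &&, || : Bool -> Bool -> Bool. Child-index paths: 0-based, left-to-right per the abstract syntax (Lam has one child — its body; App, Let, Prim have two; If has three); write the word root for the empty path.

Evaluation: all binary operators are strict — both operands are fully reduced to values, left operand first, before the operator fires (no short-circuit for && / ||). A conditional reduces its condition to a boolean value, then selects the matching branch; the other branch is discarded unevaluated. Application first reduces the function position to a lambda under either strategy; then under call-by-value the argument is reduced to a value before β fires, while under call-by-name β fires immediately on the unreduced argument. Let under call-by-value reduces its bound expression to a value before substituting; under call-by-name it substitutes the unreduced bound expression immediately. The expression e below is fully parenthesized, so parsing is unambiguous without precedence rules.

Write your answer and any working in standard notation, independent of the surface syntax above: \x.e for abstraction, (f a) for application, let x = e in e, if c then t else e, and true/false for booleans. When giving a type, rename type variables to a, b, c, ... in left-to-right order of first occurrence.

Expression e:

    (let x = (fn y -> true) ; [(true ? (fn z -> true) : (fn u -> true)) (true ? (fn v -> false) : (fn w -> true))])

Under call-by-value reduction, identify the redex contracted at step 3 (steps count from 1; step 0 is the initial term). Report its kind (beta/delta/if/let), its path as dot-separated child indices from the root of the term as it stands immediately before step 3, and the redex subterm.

Answer: if at 1 : (if true then (\v.false) else (\w.true))

Working:
step 0: (let x = (\y.true) in ((if true then (\z.true) else (\u.true)) (if true then (\v.false) else (\w.true))))
step 1: [let@root] ((if true then (\z.true) else (\u.true)) (if true then (\v.false) else (\w.true)))
step 2: [if@0] ((\z.true) (if true then (\v.false) else (\w.true)))
step 3: [if@1] ((\z.true) (\v.false))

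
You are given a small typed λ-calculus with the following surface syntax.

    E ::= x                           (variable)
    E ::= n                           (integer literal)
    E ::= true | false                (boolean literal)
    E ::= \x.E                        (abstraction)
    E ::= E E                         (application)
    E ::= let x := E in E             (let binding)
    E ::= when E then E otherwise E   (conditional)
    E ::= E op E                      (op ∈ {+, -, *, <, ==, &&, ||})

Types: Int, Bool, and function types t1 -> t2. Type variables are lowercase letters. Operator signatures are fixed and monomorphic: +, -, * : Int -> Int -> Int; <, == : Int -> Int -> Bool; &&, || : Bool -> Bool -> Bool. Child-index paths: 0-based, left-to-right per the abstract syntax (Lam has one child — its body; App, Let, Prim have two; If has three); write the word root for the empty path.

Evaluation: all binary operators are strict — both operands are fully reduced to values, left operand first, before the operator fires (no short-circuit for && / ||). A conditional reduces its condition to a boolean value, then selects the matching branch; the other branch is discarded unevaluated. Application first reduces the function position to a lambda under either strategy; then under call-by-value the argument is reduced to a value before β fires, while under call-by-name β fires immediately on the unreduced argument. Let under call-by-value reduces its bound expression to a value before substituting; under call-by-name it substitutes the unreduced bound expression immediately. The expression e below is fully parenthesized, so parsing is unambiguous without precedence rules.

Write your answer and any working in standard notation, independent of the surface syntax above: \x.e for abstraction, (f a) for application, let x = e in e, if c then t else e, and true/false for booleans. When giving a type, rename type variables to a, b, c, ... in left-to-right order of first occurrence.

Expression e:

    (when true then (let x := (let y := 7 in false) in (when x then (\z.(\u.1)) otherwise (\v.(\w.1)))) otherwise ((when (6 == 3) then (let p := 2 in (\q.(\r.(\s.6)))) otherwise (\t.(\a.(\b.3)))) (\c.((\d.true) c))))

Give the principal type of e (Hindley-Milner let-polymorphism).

Answer: a -> b -> Int

Working:
  unify Bool ~ Bool
let y : Int
let x : Bool
x : Bool
  unify Bool ~ Bool
\u._ : b -> Int
\z._ : a -> b -> Int
\w._ : d -> Int
\v._ : c -> d -> Int
  unify a -> b -> Int ~ c -> d -> Int
  unify a ~ c
  unify b -> Int ~ d -> Int
  unify b ~ d
  unify Int ~ Int
  unify Int ~ Int
  unify Int ~ Int
  unify Bool ~ Bool
let p : Int
\s._ : g -> Int
\r._ : f -> g -> Int
\q._ : e -> f -> g -> Int
\b._ : j -> Int
\a._ : i -> j -> Int
\t._ : h -> i -> j -> Int
  unify e -> f -> g -> Int ~ h -> i -> j -> Int
  unify e ~ h
  unify f -> g -> Int ~ i -> j -> Int
  unify f ~ i
  unify g -> Int ~ j -> Int
  unify g ~ j
  unify Int ~ Int
\d._ : l -> Bool
c : k
  unify l -> Bool ~ k -> m
  unify l ~ k
  unify Bool ~ m
_ _ : Bool
\c._ : k -> Bool
  unify h -> i -> j -> Int ~ (k -> Bool) -> n
  unify h ~ k -> Bool
  unify i -> j -> Int ~ n
_ _ : i -> j -> Int
  unify c -> d -> Int ~ i -> j -> Int
  unify c ~ i
  unify d -> Int ~ j -> Int
  unify d ~ j
  unify Int ~ Int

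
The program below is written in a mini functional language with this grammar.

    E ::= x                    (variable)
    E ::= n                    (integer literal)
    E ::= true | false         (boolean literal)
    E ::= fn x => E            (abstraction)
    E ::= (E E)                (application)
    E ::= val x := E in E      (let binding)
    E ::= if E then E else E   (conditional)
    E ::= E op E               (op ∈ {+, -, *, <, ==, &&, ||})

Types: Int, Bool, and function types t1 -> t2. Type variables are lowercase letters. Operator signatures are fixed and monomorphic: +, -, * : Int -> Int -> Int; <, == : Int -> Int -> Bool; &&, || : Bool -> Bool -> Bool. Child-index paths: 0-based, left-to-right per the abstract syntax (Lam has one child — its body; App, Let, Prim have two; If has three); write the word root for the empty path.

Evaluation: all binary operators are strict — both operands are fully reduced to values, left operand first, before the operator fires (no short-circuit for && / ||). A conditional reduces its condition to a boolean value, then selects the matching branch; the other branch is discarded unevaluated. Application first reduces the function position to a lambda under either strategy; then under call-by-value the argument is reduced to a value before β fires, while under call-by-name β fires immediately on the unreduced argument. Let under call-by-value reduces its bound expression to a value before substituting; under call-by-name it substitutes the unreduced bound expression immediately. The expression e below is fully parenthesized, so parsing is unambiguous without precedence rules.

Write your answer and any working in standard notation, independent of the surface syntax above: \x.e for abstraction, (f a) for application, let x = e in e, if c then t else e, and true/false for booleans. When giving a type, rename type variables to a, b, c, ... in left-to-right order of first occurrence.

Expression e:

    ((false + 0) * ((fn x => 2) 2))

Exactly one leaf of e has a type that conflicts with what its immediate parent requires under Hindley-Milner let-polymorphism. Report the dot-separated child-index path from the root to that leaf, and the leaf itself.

Answer: 0.0 : false

Working:
  unify Bool ~ Int
  FAIL: mismatch Bool ~ Int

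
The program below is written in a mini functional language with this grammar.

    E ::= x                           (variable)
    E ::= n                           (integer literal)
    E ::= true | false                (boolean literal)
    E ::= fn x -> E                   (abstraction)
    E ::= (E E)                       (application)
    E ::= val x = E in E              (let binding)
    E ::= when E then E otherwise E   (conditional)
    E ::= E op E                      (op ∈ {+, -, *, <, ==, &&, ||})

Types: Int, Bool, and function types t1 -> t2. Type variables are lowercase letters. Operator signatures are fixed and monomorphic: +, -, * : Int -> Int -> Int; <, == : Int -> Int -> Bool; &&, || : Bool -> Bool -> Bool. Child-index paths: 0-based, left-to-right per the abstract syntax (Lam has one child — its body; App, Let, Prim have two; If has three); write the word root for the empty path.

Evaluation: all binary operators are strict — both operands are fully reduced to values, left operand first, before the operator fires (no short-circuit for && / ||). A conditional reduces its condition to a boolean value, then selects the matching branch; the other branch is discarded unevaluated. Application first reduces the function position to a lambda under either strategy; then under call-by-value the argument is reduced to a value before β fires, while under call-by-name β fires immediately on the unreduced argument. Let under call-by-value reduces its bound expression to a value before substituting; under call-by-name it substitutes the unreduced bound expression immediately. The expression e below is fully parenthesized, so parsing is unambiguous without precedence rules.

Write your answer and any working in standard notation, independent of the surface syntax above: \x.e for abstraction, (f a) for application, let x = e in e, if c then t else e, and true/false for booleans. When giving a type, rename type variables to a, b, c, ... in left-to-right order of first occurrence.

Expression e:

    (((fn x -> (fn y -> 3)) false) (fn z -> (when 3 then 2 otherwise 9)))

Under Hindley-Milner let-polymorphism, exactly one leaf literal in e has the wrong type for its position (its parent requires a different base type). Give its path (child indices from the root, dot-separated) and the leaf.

Answer: 1.0.0 : 3

Trace:
\y._ : b -> Int
\x._ : a -> b -> Int
  unify a -> b -> Int ~ Bool -> c
  unify a ~ Bool
  unify b -> Int ~ c
_ _ : b -> Int
  unify Int ~ Bool
  FAIL: mismatch Int ~ Bool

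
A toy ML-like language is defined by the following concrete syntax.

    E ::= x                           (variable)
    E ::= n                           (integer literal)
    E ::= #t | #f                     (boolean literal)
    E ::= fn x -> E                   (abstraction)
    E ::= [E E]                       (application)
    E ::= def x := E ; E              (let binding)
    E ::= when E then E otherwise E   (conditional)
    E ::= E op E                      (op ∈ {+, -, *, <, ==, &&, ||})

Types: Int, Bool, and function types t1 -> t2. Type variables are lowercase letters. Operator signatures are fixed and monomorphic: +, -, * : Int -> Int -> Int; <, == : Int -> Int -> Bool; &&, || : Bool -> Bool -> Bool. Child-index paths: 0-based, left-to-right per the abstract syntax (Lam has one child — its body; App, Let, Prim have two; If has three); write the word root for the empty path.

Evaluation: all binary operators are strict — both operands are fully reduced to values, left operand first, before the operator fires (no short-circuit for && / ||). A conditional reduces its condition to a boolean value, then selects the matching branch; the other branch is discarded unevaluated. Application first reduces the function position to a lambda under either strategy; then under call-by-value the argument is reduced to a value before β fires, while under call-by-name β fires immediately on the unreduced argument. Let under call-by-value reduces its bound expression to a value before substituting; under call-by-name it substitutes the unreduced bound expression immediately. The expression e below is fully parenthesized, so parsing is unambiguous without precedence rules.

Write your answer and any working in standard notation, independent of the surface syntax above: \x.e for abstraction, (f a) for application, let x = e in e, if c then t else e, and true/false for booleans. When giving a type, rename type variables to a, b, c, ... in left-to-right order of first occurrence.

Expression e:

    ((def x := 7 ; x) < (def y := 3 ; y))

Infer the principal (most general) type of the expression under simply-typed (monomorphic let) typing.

Trace:
let x : Int
x : Int
  unify Int ~ Int
let y : Int
y : Int
  unify Int ~ Int

Answer: Bool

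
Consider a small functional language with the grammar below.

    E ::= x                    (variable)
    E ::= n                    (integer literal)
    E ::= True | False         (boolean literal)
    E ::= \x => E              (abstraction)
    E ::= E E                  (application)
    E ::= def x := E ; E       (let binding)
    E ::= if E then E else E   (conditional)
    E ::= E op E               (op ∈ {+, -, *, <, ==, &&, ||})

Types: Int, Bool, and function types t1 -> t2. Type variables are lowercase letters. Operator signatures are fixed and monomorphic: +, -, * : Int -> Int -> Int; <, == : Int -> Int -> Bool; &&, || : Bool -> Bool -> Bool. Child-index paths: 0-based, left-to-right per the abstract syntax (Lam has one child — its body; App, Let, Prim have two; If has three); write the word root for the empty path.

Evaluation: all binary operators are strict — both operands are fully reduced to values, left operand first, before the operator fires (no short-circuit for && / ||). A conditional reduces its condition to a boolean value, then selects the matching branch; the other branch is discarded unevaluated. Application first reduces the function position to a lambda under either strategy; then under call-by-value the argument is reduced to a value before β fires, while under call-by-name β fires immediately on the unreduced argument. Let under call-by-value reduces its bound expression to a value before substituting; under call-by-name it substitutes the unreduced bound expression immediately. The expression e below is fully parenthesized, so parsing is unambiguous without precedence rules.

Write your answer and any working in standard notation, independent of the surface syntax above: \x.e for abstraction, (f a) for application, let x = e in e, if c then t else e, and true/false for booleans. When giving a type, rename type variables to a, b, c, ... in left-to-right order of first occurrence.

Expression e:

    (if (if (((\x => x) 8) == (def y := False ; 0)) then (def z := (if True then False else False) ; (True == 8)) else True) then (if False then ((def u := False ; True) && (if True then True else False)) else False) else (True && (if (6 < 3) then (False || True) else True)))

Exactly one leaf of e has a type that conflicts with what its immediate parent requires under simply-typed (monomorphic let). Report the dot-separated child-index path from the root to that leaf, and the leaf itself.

Answer: 0.1.1.0 : true

Derivation:
x : a
\x._ : a -> a
  unify a -> a ~ Int -> b
  unify a ~ Int
  unify Int ~ b
_ _ : Int
  unify Int ~ Int
let y : Bool
  unify Int ~ Int
  unify Bool ~ Bool
  unify Bool ~ Bool
  unify Bool ~ Bool
let z : Bool
  unify Bool ~ Int
  FAIL: mismatch Bool ~ Int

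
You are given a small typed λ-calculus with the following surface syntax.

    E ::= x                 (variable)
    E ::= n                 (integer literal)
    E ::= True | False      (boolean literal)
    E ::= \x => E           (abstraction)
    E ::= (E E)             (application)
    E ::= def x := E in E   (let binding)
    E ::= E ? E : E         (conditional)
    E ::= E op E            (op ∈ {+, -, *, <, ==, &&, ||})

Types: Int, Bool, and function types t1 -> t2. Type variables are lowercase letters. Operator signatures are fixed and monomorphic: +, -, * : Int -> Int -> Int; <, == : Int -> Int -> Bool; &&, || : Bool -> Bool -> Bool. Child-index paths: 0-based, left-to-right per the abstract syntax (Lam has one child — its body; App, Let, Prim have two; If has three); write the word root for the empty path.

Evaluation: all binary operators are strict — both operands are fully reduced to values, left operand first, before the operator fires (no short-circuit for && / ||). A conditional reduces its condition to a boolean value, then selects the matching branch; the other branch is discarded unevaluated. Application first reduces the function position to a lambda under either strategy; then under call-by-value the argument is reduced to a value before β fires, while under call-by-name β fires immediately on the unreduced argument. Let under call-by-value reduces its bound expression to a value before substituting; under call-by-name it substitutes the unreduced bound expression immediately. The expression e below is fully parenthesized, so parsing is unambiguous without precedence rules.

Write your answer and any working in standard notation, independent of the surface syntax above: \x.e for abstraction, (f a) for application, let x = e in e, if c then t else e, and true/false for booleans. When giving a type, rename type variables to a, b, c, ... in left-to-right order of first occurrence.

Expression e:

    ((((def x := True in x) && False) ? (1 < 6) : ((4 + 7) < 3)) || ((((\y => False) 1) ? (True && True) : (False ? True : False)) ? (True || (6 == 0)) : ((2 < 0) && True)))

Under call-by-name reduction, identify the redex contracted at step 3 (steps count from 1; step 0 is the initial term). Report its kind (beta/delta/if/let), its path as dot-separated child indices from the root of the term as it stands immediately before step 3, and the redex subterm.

Answer: if at 0 : (if false then (1 < 6) else ((4 + 7) < 3))

Trace:
step 0: ((if ((let x = true in x) && false) then (1 < 6) else ((4 + 7) < 3)) || (if (if ((\y.false) 1) then (true && true) else (if false then true else false)) then (true || (6 == 0)) else ((2 < 0) && true)))
step 1: [let@0.0.0] ((if (true && false) then (1 < 6) else ((4 + 7) < 3)) || (if (if ((\y.false) 1) then (true && true) else (if false then true else false)) then (true || (6 == 0)) else ((2 < 0) && true)))
step 2: [delta@0.0] ((if false then (1 < 6) else ((4 + 7) < 3)) || (if (if ((\y.false) 1) then (true && true) else (if false then true else false)) then (true || (6 == 0)) else ((2 < 0) && true)))
step 3: [if@0] (((4 + 7) < 3) || (if (if ((\y.false) 1) then (true && true) else (if false then true else false)) then (true || (6 == 0)) else ((2 < 0) && true)))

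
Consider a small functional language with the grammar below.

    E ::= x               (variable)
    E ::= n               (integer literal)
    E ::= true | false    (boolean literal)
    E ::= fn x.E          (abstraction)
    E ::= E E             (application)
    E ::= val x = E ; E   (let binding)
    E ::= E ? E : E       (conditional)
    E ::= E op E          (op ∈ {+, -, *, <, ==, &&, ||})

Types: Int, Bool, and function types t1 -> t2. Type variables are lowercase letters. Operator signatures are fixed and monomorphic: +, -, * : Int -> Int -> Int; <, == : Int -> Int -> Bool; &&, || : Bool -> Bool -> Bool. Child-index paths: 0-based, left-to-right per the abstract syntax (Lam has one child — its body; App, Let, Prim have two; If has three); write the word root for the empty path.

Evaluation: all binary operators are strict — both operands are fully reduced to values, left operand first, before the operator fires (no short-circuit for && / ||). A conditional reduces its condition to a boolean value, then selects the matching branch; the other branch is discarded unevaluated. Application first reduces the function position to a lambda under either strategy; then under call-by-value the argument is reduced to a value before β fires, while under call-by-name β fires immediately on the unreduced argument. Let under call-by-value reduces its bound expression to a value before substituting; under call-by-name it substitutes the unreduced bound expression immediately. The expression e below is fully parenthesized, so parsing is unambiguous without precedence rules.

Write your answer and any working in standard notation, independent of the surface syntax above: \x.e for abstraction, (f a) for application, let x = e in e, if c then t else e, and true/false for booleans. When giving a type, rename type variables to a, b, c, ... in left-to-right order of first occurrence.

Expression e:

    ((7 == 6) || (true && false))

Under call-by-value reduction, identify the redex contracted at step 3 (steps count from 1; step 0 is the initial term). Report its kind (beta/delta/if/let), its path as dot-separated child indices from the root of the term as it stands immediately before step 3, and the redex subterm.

Working:
step 0: ((7 == 6) || (true && false))
step 1: [delta@0] (false || (true && false))
step 2: [delta@1] (false || false)
step 3: [delta@root] false

Answer: delta at root : (false || false)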